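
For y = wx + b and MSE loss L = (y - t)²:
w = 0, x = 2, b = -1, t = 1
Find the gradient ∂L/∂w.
∂L/∂w = -8

y = wx + b = (0)(2) + -1 = -1
∂L/∂y = 2(y - t) = 2(-1 - 1) = -4
∂y/∂w = x = 2
∂L/∂w = ∂L/∂y · ∂y/∂w = -4 × 2 = -8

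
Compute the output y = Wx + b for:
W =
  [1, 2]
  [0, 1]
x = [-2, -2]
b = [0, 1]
y = [-6, -1]

Wx = [1×-2 + 2×-2, 0×-2 + 1×-2]
   = [-6, -2]
y = Wx + b = [-6 + 0, -2 + 1] = [-6, -1]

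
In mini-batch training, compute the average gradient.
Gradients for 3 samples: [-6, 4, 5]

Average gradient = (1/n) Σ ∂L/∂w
Average gradient = 1

Average = (1/3)(-6 + 4 + 5) = 3/3 = 1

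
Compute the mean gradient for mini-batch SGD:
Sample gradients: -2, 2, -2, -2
Average gradient = -1

Average = (1/4)(-2 + 2 + -2 + -2) = -4/4 = -1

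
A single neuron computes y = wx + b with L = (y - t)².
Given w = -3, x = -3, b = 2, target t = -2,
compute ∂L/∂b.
∂L/∂b = 26

y = wx + b = (-3)(-3) + 2 = 11
∂L/∂y = 2(y - t) = 2(11 - -2) = 26
∂y/∂b = 1
∂L/∂b = ∂L/∂y · ∂y/∂b = 26 × 1 = 26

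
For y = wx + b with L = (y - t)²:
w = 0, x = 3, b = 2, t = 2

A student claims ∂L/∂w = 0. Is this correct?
Correct

y = (0)(3) + 2 = 2
∂L/∂y = 2(y - t) = 2(2 - 2) = 0
∂y/∂w = x = 3
∂L/∂w = 0 × 3 = 0

Claimed value: 0
Correct: The correct gradient is 0.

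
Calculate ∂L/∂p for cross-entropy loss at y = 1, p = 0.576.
∂L/∂p = -1.736

∂L/∂p = -y/p + (1-y)/(1-p) = -1/0.576 + 0 = -1.736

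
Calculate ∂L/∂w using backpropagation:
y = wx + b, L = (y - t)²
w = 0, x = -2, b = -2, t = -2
∂L/∂w = 0

y = wx + b = (0)(-2) + -2 = -2
∂L/∂y = 2(y - t) = 2(-2 - -2) = 0
∂y/∂w = x = -2
∂L/∂w = ∂L/∂y · ∂y/∂w = 0 × -2 = 0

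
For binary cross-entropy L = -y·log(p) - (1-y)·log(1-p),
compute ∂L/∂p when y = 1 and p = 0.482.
∂L/∂p = -2.075

∂L/∂p = -y/p + (1-y)/(1-p) = -1/0.482 + 0 = -2.075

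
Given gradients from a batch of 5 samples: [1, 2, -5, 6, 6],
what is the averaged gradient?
Average gradient = 2

Average = (1/5)(1 + 2 + -5 + 6 + 6) = 10/5 = 2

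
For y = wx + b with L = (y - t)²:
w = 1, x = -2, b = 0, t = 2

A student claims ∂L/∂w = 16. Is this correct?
Correct

y = (1)(-2) + 0 = -2
∂L/∂y = 2(y - t) = 2(-2 - 2) = -8
∂y/∂w = x = -2
∂L/∂w = -8 × -2 = 16

Claimed value: 16
Correct: The correct gradient is 16.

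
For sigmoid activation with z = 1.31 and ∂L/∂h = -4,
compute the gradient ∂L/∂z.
∂L/∂z = -0.6693

σ(1.31) = 0.7875
σ'(1.31) = σ(1.31)(1 - σ(1.31)) = 0.7875 × 0.2125 = 0.1673
∂L/∂z = ∂L/∂h · σ'(z) = -4 × 0.1673 = -0.6693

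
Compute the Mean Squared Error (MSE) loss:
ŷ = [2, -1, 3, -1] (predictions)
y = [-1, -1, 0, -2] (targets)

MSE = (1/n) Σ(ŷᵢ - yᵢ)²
MSE = 4.75

MSE = (1/4)((2--1)² + (-1--1)² + (3-0)² + (-1--2)²) = (1/4)(9 + 0 + 9 + 1) = 4.75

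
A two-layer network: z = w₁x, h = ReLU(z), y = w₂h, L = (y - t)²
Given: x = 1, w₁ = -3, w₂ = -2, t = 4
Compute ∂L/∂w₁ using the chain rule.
∂L/∂w₁ = 0

Forward pass:
z = w₁x = -3×1 = -3
h = ReLU(-3) = 0
y = w₂h = -2×0 = 0

Backward pass:
∂L/∂y = 2(y - t) = 2(0 - 4) = -8
∂y/∂h = w₂ = -2
∂h/∂z = 0 (ReLU derivative)
∂z/∂w₁ = x = 1

∂L/∂w₁ = -8 × -2 × 0 × 1 = 0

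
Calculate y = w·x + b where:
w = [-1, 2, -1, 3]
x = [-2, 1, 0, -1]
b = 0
y = 1

y = (-1)(-2) + (2)(1) + (-1)(0) + (3)(-1) + 0 = 1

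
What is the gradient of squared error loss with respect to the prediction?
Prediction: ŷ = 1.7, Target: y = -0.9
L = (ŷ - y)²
∂L/∂ŷ = 5.2

∂L/∂ŷ = 2(ŷ - y) = 2(1.7 - -0.9) = 2(2.6) = 5.2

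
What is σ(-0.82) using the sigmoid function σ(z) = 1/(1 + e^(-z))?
0.3058

sigmoid(-0.82) = 1/(1 + e^(0.82)) = 1/(1 + 2.27) = 0.3058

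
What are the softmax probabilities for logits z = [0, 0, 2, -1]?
p = [0.1025, 0.1025, 0.7573, 0.0377]

exp(z) = [1, 1, 7.389, 0.3679]
Sum = 9.757
p = [0.1025, 0.1025, 0.7573, 0.0377]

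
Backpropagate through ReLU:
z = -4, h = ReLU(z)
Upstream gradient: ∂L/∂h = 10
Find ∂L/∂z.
∂L/∂z = 0

h = ReLU(-4) = 0
Since z < 0: ∂h/∂z = 0
∂L/∂z = ∂L/∂h · ∂h/∂z = 10 × 0 = 0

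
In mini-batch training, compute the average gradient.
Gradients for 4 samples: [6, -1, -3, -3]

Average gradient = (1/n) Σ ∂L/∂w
Average gradient = -0.25

Average = (1/4)(6 + -1 + -3 + -3) = -1/4 = -0.25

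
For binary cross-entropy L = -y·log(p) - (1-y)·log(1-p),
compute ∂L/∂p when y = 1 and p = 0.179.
∂L/∂p = -5.587

∂L/∂p = -y/p + (1-y)/(1-p) = -1/0.179 + 0 = -5.587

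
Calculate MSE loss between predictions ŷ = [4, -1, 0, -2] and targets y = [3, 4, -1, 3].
MSE = 13

MSE = (1/4)((4-3)² + (-1-4)² + (0--1)² + (-2-3)²) = (1/4)(1 + 25 + 1 + 25) = 13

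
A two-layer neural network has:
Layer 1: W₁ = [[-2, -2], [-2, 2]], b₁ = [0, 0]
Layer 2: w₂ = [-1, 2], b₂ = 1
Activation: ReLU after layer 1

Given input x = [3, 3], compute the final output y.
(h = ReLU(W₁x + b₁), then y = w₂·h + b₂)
y = 1

Layer 1 pre-activation: z₁ = [-12, 0]
After ReLU: h = [0, 0]
Layer 2 output: y = -1×0 + 2×0 + 1 = 1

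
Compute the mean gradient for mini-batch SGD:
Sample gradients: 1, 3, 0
Average gradient = 1.333

Average = (1/3)(1 + 3 + 0) = 4/3 = 1.333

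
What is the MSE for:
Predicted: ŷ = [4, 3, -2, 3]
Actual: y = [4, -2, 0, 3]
MSE = 7.25

MSE = (1/4)((4-4)² + (3--2)² + (-2-0)² + (3-3)²) = (1/4)(0 + 25 + 4 + 0) = 7.25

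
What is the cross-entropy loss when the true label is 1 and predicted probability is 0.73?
L = 0.3147

L = -1·log(0.73) - 0·log(0.27) = -log(0.73) = 0.3147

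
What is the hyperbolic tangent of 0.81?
0.6696

tanh(0.81) = (e^(0.81) - e^(-0.81))/(e^(0.81) + e^(-0.81)) = 0.6696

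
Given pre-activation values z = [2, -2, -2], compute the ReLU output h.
h = [2, 0, 0]

ReLU applied element-wise: max(0,2)=2, max(0,-2)=0, max(0,-2)=0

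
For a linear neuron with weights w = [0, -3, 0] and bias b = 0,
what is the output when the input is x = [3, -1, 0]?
y = 3

y = (0)(3) + (-3)(-1) + (0)(0) + 0 = 3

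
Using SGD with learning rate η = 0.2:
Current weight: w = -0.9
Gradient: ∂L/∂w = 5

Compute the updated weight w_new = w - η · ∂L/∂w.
w_new = -1.9

w_new = w - η·∂L/∂w = -0.9 - 0.2×(5) = -0.9 - (1) = -1.9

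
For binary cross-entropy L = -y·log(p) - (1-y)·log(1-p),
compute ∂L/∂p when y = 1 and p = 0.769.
∂L/∂p = -1.3

∂L/∂p = -y/p + (1-y)/(1-p) = -1/0.769 + 0 = -1.3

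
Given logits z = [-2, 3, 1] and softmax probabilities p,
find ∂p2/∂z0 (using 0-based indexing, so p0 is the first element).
∂p2/∂z0 = -0.0006991

p = softmax(z) = [0.0059, 0.8756, 0.1185]
p2 = 0.1185, p0 = 0.0059

∂p2/∂z0 = -p2 × p0 = -0.1185 × 0.0059 = -0.0006991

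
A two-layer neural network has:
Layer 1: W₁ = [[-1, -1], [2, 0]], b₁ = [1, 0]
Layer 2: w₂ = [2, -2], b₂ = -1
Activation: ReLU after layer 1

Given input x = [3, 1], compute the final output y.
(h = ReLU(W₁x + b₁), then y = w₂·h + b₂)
y = -13

Layer 1 pre-activation: z₁ = [-3, 6]
After ReLU: h = [0, 6]
Layer 2 output: y = 2×0 + -2×6 + -1 = -13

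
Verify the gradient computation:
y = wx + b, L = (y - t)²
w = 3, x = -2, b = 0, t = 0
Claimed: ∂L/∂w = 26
Incorrect

y = (3)(-2) + 0 = -6
∂L/∂y = 2(y - t) = 2(-6 - 0) = -12
∂y/∂w = x = -2
∂L/∂w = -12 × -2 = 24

Claimed value: 26
Incorrect: The correct gradient is 24.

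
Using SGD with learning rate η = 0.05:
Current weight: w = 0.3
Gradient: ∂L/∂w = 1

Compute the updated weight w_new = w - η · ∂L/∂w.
w_new = 0.25

w_new = w - η·∂L/∂w = 0.3 - 0.05×(1) = 0.3 - (0.05) = 0.25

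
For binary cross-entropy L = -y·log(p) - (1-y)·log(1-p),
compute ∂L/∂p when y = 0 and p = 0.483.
∂L/∂p = 1.934

∂L/∂p = -y/p + (1-y)/(1-p) = 0 + 1/0.517 = 1.934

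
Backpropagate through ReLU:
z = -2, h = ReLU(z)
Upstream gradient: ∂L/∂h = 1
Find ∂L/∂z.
∂L/∂z = 0

h = ReLU(-2) = 0
Since z < 0: ∂h/∂z = 0
∂L/∂z = ∂L/∂h · ∂h/∂z = 1 × 0 = 0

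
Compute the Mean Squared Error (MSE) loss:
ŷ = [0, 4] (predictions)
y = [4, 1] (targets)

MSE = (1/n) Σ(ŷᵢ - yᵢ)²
MSE = 12.5

MSE = (1/2)((0-4)² + (4-1)²) = (1/2)(16 + 9) = 12.5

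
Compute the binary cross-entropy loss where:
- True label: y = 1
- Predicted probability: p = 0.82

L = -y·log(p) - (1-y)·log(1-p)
L = 0.1985

L = -1·log(0.82) - 0·log(0.18) = -log(0.82) = 0.1985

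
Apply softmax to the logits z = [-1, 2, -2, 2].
p = [0.0241, 0.4835, 0.0089, 0.4835]

exp(z) = [0.3679, 7.389, 0.1353, 7.389]
Sum = 15.28
p = [0.0241, 0.4835, 0.0089, 0.4835]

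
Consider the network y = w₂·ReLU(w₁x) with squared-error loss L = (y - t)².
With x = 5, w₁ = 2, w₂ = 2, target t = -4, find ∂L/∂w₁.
∂L/∂w₁ = 480

Forward pass:
z = w₁x = 2×5 = 10
h = ReLU(10) = 10
y = w₂h = 2×10 = 20

Backward pass:
∂L/∂y = 2(y - t) = 2(20 - -4) = 48
∂y/∂h = w₂ = 2
∂h/∂z = 1 (ReLU derivative)
∂z/∂w₁ = x = 5

∂L/∂w₁ = 48 × 2 × 1 × 5 = 480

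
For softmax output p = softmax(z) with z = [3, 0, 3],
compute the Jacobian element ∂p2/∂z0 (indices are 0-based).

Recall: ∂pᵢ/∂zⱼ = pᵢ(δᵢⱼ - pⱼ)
∂p2/∂z0 = -0.238

p = softmax(z) = [0.4879, 0.02429, 0.4879]
p2 = 0.4879, p0 = 0.4879

∂p2/∂z0 = -p2 × p0 = -0.4879 × 0.4879 = -0.238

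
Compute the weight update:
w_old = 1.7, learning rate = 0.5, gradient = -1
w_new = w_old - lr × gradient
w_new = 2.2

w_new = w - η·∂L/∂w = 1.7 - 0.5×(-1) = 1.7 - (-0.5) = 2.2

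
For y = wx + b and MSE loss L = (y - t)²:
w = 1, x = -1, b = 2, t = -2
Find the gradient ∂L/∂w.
∂L/∂w = -6

y = wx + b = (1)(-1) + 2 = 1
∂L/∂y = 2(y - t) = 2(1 - -2) = 6
∂y/∂w = x = -1
∂L/∂w = ∂L/∂y · ∂y/∂w = 6 × -1 = -6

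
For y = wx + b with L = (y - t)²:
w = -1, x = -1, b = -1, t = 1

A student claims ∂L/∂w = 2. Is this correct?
Correct

y = (-1)(-1) + -1 = 0
∂L/∂y = 2(y - t) = 2(0 - 1) = -2
∂y/∂w = x = -1
∂L/∂w = -2 × -1 = 2

Claimed value: 2
Correct: The correct gradient is 2.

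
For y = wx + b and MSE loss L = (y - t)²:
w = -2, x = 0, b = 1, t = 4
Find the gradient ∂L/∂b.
∂L/∂b = -6

y = wx + b = (-2)(0) + 1 = 1
∂L/∂y = 2(y - t) = 2(1 - 4) = -6
∂y/∂b = 1
∂L/∂b = ∂L/∂y · ∂y/∂b = -6 × 1 = -6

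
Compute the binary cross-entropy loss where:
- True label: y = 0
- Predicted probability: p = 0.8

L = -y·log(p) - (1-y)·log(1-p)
L = 1.609

L = -0·log(0.8) - 1·log(0.2) = -log(0.2) = 1.609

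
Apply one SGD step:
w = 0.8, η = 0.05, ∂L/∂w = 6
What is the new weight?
w_new = 0.5

w_new = w - η·∂L/∂w = 0.8 - 0.05×(6) = 0.8 - (0.3) = 0.5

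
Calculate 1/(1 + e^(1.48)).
0.1854

sigmoid(-1.48) = 1/(1 + e^(1.48)) = 1/(1 + 4.393) = 0.1854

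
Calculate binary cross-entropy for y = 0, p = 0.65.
L = 1.05

L = -0·log(0.65) - 1·log(0.35) = -log(0.35) = 1.05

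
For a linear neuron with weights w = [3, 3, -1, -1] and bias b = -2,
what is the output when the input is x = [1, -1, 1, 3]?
y = -6

y = (3)(1) + (3)(-1) + (-1)(1) + (-1)(3) + -2 = -6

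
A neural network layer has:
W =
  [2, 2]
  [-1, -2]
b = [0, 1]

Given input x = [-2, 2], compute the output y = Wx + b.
y = [0, -1]

Wx = [2×-2 + 2×2, -1×-2 + -2×2]
   = [0, -2]
y = Wx + b = [0 + 0, -2 + 1] = [0, -1]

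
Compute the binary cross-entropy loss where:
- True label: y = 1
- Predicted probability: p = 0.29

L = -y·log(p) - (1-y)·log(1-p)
L = 1.238

L = -1·log(0.29) - 0·log(0.71) = -log(0.29) = 1.238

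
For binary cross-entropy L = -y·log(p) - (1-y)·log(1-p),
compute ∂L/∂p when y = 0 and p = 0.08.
∂L/∂p = 1.087

∂L/∂p = -y/p + (1-y)/(1-p) = 0 + 1/0.92 = 1.087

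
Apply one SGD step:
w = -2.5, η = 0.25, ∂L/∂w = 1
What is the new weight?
w_new = -2.75

w_new = w - η·∂L/∂w = -2.5 - 0.25×(1) = -2.5 - (0.25) = -2.75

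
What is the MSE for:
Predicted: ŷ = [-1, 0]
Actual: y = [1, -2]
MSE = 4

MSE = (1/2)((-1-1)² + (0--2)²) = (1/2)(4 + 4) = 4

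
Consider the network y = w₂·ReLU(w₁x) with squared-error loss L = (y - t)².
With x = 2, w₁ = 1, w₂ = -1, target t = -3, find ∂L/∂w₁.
∂L/∂w₁ = -4

Forward pass:
z = w₁x = 1×2 = 2
h = ReLU(2) = 2
y = w₂h = -1×2 = -2

Backward pass:
∂L/∂y = 2(y - t) = 2(-2 - -3) = 2
∂y/∂h = w₂ = -1
∂h/∂z = 1 (ReLU derivative)
∂z/∂w₁ = x = 2

∂L/∂w₁ = 2 × -1 × 1 × 2 = -4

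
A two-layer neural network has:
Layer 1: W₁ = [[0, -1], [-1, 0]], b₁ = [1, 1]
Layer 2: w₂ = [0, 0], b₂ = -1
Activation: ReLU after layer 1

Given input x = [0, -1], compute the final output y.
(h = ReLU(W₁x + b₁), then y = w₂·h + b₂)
y = -1

Layer 1 pre-activation: z₁ = [2, 1]
After ReLU: h = [2, 1]
Layer 2 output: y = 0×2 + 0×1 + -1 = -1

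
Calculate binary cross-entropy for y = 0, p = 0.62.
L = 0.9676

L = -0·log(0.62) - 1·log(0.38) = -log(0.38) = 0.9676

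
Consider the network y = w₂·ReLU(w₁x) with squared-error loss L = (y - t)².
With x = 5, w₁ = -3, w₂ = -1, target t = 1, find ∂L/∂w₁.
∂L/∂w₁ = 0

Forward pass:
z = w₁x = -3×5 = -15
h = ReLU(-15) = 0
y = w₂h = -1×0 = 0

Backward pass:
∂L/∂y = 2(y - t) = 2(0 - 1) = -2
∂y/∂h = w₂ = -1
∂h/∂z = 0 (ReLU derivative)
∂z/∂w₁ = x = 5

∂L/∂w₁ = -2 × -1 × 0 × 5 = 0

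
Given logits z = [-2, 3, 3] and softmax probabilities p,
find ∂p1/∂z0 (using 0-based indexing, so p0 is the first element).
∂p1/∂z0 = -0.001673

p = softmax(z) = [0.003358, 0.4983, 0.4983]
p1 = 0.4983, p0 = 0.003358

∂p1/∂z0 = -p1 × p0 = -0.4983 × 0.003358 = -0.001673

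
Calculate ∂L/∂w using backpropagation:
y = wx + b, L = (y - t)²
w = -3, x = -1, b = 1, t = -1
∂L/∂w = -10

y = wx + b = (-3)(-1) + 1 = 4
∂L/∂y = 2(y - t) = 2(4 - -1) = 10
∂y/∂w = x = -1
∂L/∂w = ∂L/∂y · ∂y/∂w = 10 × -1 = -10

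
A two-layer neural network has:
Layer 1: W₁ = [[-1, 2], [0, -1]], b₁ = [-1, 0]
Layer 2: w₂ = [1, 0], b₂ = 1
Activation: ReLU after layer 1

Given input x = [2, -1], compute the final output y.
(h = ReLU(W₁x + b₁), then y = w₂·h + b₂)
y = 1

Layer 1 pre-activation: z₁ = [-5, 1]
After ReLU: h = [0, 1]
Layer 2 output: y = 1×0 + 0×1 + 1 = 1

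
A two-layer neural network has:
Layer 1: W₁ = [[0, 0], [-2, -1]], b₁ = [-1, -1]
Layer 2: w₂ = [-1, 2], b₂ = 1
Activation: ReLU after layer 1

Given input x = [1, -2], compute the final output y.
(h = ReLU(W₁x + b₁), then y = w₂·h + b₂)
y = 1

Layer 1 pre-activation: z₁ = [-1, -1]
After ReLU: h = [0, 0]
Layer 2 output: y = -1×0 + 2×0 + 1 = 1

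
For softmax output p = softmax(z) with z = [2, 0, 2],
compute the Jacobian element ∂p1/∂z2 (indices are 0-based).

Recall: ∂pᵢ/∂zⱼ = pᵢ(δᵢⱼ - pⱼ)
∂p1/∂z2 = -0.02968

p = softmax(z) = [0.4683, 0.06338, 0.4683]
p1 = 0.06338, p2 = 0.4683

∂p1/∂z2 = -p1 × p2 = -0.06338 × 0.4683 = -0.02968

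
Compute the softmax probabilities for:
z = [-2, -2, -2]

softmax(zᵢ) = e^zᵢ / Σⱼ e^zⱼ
p = [0.3333, 0.3333, 0.3333]

exp(z) = [0.1353, 0.1353, 0.1353]
Sum = 0.406
p = [0.3333, 0.3333, 0.3333]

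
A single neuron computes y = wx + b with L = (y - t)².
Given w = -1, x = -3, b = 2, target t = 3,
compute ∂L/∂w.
∂L/∂w = -12

y = wx + b = (-1)(-3) + 2 = 5
∂L/∂y = 2(y - t) = 2(5 - 3) = 4
∂y/∂w = x = -3
∂L/∂w = ∂L/∂y · ∂y/∂w = 4 × -3 = -12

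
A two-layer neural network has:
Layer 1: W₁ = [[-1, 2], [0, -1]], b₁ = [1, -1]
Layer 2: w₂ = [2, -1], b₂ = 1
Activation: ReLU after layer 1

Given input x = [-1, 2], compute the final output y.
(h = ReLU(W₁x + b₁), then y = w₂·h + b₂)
y = 13

Layer 1 pre-activation: z₁ = [6, -3]
After ReLU: h = [6, 0]
Layer 2 output: y = 2×6 + -1×0 + 1 = 13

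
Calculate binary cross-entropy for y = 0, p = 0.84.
L = 1.833

L = -0·log(0.84) - 1·log(0.16) = -log(0.16) = 1.833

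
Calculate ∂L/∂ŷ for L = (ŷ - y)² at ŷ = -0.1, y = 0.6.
∂L/∂ŷ = -1.4

∂L/∂ŷ = 2(ŷ - y) = 2(-0.1 - 0.6) = 2(-0.7) = -1.4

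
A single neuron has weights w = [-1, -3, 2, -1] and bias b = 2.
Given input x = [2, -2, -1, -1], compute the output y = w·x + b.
y = 5

y = (-1)(2) + (-3)(-2) + (2)(-1) + (-1)(-1) + 2 = 5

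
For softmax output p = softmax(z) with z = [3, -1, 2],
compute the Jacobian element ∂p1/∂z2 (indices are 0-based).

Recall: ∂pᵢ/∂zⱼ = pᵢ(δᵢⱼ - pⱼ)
∂p1/∂z2 = -0.003507

p = softmax(z) = [0.7214, 0.01321, 0.2654]
p1 = 0.01321, p2 = 0.2654

∂p1/∂z2 = -p1 × p2 = -0.01321 × 0.2654 = -0.003507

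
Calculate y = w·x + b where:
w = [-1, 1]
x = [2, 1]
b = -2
y = -3

y = (-1)(2) + (1)(1) + -2 = -3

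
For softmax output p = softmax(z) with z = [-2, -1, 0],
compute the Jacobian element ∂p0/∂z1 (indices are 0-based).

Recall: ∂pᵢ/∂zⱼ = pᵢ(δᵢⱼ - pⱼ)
∂p0/∂z1 = -0.02203

p = softmax(z) = [0.09003, 0.2447, 0.6652]
p0 = 0.09003, p1 = 0.2447

∂p0/∂z1 = -p0 × p1 = -0.09003 × 0.2447 = -0.02203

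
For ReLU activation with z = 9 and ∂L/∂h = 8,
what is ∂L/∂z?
∂L/∂z = 8

h = ReLU(9) = 9
Since z > 0: ∂h/∂z = 1
∂L/∂z = ∂L/∂h · ∂h/∂z = 8 × 1 = 8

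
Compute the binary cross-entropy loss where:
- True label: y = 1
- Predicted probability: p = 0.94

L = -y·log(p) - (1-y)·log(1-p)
L = 0.06188

L = -1·log(0.94) - 0·log(0.06) = -log(0.94) = 0.06188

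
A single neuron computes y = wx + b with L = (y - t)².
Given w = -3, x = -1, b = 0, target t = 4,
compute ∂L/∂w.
∂L/∂w = 2

y = wx + b = (-3)(-1) + 0 = 3
∂L/∂y = 2(y - t) = 2(3 - 4) = -2
∂y/∂w = x = -1
∂L/∂w = ∂L/∂y · ∂y/∂w = -2 × -1 = 2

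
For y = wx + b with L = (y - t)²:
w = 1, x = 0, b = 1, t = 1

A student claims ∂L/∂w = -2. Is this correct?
Incorrect

y = (1)(0) + 1 = 1
∂L/∂y = 2(y - t) = 2(1 - 1) = 0
∂y/∂w = x = 0
∂L/∂w = 0 × 0 = 0

Claimed value: -2
Incorrect: The correct gradient is 0.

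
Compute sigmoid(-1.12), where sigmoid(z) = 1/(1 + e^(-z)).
0.246

sigmoid(-1.12) = 1/(1 + e^(1.12)) = 1/(1 + 3.065) = 0.246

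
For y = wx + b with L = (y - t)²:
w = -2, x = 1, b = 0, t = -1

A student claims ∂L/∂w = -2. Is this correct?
Correct

y = (-2)(1) + 0 = -2
∂L/∂y = 2(y - t) = 2(-2 - -1) = -2
∂y/∂w = x = 1
∂L/∂w = -2 × 1 = -2

Claimed value: -2
Correct: The correct gradient is -2.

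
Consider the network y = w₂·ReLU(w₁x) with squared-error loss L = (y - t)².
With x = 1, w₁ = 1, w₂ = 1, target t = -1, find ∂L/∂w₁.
∂L/∂w₁ = 4

Forward pass:
z = w₁x = 1×1 = 1
h = ReLU(1) = 1
y = w₂h = 1×1 = 1

Backward pass:
∂L/∂y = 2(y - t) = 2(1 - -1) = 4
∂y/∂h = w₂ = 1
∂h/∂z = 1 (ReLU derivative)
∂z/∂w₁ = x = 1

∂L/∂w₁ = 4 × 1 × 1 × 1 = 4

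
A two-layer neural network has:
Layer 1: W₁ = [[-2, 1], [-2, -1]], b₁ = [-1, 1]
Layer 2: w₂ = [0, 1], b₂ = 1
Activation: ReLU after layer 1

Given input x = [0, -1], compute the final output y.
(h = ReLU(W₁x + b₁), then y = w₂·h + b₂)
y = 3

Layer 1 pre-activation: z₁ = [-2, 2]
After ReLU: h = [0, 2]
Layer 2 output: y = 0×0 + 1×2 + 1 = 3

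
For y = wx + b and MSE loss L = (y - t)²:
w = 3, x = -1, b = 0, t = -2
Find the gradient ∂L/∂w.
∂L/∂w = 2

y = wx + b = (3)(-1) + 0 = -3
∂L/∂y = 2(y - t) = 2(-3 - -2) = -2
∂y/∂w = x = -1
∂L/∂w = ∂L/∂y · ∂y/∂w = -2 × -1 = 2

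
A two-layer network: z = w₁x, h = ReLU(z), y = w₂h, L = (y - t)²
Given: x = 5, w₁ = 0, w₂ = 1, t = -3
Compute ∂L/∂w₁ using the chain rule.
∂L/∂w₁ = 0

Forward pass:
z = w₁x = 0×5 = 0
h = ReLU(0) = 0
y = w₂h = 1×0 = 0

Backward pass:
∂L/∂y = 2(y - t) = 2(0 - -3) = 6
∂y/∂h = w₂ = 1
∂h/∂z = 0 (ReLU derivative)
∂z/∂w₁ = x = 5

∂L/∂w₁ = 6 × 1 × 0 × 5 = 0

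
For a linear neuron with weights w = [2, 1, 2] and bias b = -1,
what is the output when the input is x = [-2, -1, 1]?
y = -4

y = (2)(-2) + (1)(-1) + (2)(1) + -1 = -4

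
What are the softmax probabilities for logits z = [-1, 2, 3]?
p = [0.0132, 0.2654, 0.7214]

exp(z) = [0.3679, 7.389, 20.09]
Sum = 27.84
p = [0.0132, 0.2654, 0.7214]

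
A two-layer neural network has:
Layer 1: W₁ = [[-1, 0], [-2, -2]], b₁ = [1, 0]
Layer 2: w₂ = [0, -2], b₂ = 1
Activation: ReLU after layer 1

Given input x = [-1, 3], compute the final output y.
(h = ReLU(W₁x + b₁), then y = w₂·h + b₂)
y = 1

Layer 1 pre-activation: z₁ = [2, -4]
After ReLU: h = [2, 0]
Layer 2 output: y = 0×2 + -2×0 + 1 = 1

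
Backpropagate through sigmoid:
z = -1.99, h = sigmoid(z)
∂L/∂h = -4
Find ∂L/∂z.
∂L/∂z = -0.4232

σ(-1.99) = 0.1203
σ'(-1.99) = σ(-1.99)(1 - σ(-1.99)) = 0.1203 × 0.8797 = 0.1058
∂L/∂z = ∂L/∂h · σ'(z) = -4 × 0.1058 = -0.4232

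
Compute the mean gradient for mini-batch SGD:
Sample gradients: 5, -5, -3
Average gradient = -1

Average = (1/3)(5 + -5 + -3) = -3/3 = -1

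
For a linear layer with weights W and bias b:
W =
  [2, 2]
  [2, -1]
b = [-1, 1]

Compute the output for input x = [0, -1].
y = [-3, 2]

Wx = [2×0 + 2×-1, 2×0 + -1×-1]
   = [-2, 1]
y = Wx + b = [-2 + -1, 1 + 1] = [-3, 2]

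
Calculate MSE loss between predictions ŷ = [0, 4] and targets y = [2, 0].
MSE = 10

MSE = (1/2)((0-2)² + (4-0)²) = (1/2)(4 + 16) = 10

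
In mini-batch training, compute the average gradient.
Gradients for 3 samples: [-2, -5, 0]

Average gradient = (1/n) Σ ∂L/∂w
Average gradient = -2.333

Average = (1/3)(-2 + -5 + 0) = -7/3 = -2.333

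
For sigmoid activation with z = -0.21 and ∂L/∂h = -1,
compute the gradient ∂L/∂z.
∂L/∂z = -0.2473

σ(-0.21) = 0.4477
σ'(-0.21) = σ(-0.21)(1 - σ(-0.21)) = 0.4477 × 0.5523 = 0.2473
∂L/∂z = ∂L/∂h · σ'(z) = -1 × 0.2473 = -0.2473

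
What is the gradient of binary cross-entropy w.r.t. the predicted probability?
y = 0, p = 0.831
∂L/∂p = 5.917

∂L/∂p = -y/p + (1-y)/(1-p) = 0 + 1/0.169 = 5.917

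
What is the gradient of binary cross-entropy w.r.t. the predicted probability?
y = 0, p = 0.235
∂L/∂p = 1.307

∂L/∂p = -y/p + (1-y)/(1-p) = 0 + 1/0.765 = 1.307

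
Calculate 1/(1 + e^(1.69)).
0.1558

sigmoid(-1.69) = 1/(1 + e^(1.69)) = 1/(1 + 5.419) = 0.1558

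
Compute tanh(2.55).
0.9879

tanh(2.55) = (e^(2.55) - e^(-2.55))/(e^(2.55) + e^(-2.55)) = 0.9879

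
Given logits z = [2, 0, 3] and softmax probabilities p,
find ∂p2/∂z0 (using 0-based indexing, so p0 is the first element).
∂p2/∂z0 = -0.183

p = softmax(z) = [0.2595, 0.03512, 0.7054]
p2 = 0.7054, p0 = 0.2595

∂p2/∂z0 = -p2 × p0 = -0.7054 × 0.2595 = -0.183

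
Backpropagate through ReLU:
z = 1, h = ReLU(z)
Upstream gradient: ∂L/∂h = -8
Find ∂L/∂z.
∂L/∂z = -8

h = ReLU(1) = 1
Since z > 0: ∂h/∂z = 1
∂L/∂z = ∂L/∂h · ∂h/∂z = -8 × 1 = -8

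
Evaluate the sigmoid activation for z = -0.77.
0.3165

sigmoid(-0.77) = 1/(1 + e^(0.77)) = 1/(1 + 2.16) = 0.3165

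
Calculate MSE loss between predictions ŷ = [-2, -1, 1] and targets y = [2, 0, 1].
MSE = 5.667

MSE = (1/3)((-2-2)² + (-1-0)² + (1-1)²) = (1/3)(16 + 1 + 0) = 5.667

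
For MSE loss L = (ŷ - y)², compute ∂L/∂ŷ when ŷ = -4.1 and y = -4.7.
∂L/∂ŷ = 1.2

∂L/∂ŷ = 2(ŷ - y) = 2(-4.1 - -4.7) = 2(0.6) = 1.2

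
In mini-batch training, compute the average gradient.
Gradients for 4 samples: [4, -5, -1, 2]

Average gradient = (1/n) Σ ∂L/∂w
Average gradient = 0

Average = (1/4)(4 + -5 + -1 + 2) = 0/4 = 0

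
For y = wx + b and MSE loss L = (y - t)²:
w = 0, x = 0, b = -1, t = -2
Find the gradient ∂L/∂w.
∂L/∂w = 0

y = wx + b = (0)(0) + -1 = -1
∂L/∂y = 2(y - t) = 2(-1 - -2) = 2
∂y/∂w = x = 0
∂L/∂w = ∂L/∂y · ∂y/∂w = 2 × 0 = 0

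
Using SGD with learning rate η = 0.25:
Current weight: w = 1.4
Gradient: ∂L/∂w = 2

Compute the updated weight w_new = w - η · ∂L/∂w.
w_new = 0.9

w_new = w - η·∂L/∂w = 1.4 - 0.25×(2) = 1.4 - (0.5) = 0.9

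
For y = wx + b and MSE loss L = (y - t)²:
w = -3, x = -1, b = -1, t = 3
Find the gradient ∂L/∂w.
∂L/∂w = 2

y = wx + b = (-3)(-1) + -1 = 2
∂L/∂y = 2(y - t) = 2(2 - 3) = -2
∂y/∂w = x = -1
∂L/∂w = ∂L/∂y · ∂y/∂w = -2 × -1 = 2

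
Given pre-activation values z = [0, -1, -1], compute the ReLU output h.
h = [0, 0, 0]

ReLU applied element-wise: max(0,0)=0, max(0,-1)=0, max(0,-1)=0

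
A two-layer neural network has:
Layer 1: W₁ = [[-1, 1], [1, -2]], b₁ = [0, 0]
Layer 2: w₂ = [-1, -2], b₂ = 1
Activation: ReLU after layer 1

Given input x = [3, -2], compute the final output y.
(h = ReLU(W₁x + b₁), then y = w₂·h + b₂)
y = -13

Layer 1 pre-activation: z₁ = [-5, 7]
After ReLU: h = [0, 7]
Layer 2 output: y = -1×0 + -2×7 + 1 = -13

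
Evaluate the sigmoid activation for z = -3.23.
0.03805

sigmoid(-3.23) = 1/(1 + e^(3.23)) = 1/(1 + 25.28) = 0.03805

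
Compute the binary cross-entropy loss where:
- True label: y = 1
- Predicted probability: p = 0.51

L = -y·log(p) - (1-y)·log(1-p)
L = 0.6733

L = -1·log(0.51) - 0·log(0.49) = -log(0.51) = 0.6733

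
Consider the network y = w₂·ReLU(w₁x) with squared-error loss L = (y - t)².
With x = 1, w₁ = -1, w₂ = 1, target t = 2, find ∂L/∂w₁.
∂L/∂w₁ = 0

Forward pass:
z = w₁x = -1×1 = -1
h = ReLU(-1) = 0
y = w₂h = 1×0 = 0

Backward pass:
∂L/∂y = 2(y - t) = 2(0 - 2) = -4
∂y/∂h = w₂ = 1
∂h/∂z = 0 (ReLU derivative)
∂z/∂w₁ = x = 1

∂L/∂w₁ = -4 × 1 × 0 × 1 = 0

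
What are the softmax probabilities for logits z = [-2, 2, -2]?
p = [0.0177, 0.9647, 0.0177]

exp(z) = [0.1353, 7.389, 0.1353]
Sum = 7.66
p = [0.0177, 0.9647, 0.0177]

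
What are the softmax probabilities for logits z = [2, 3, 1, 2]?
p = [0.1966, 0.5344, 0.0723, 0.1966]

exp(z) = [7.389, 20.09, 2.718, 7.389]
Sum = 37.58
p = [0.1966, 0.5344, 0.0723, 0.1966]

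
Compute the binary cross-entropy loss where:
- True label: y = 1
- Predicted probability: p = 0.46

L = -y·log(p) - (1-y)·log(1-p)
L = 0.7765

L = -1·log(0.46) - 0·log(0.54) = -log(0.46) = 0.7765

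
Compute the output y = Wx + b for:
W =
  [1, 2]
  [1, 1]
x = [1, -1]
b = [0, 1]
y = [-1, 1]

Wx = [1×1 + 2×-1, 1×1 + 1×-1]
   = [-1, 0]
y = Wx + b = [-1 + 0, 0 + 1] = [-1, 1]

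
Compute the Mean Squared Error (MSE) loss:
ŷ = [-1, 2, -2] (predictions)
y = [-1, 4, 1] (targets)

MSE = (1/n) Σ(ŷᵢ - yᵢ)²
MSE = 4.333

MSE = (1/3)((-1--1)² + (2-4)² + (-2-1)²) = (1/3)(0 + 4 + 9) = 4.333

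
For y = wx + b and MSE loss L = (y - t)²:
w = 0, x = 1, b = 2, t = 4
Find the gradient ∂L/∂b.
∂L/∂b = -4

y = wx + b = (0)(1) + 2 = 2
∂L/∂y = 2(y - t) = 2(2 - 4) = -4
∂y/∂b = 1
∂L/∂b = ∂L/∂y · ∂y/∂b = -4 × 1 = -4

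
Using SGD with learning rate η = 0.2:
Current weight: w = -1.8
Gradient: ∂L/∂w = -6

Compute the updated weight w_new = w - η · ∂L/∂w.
w_new = -0.6

w_new = w - η·∂L/∂w = -1.8 - 0.2×(-6) = -1.8 - (-1.2) = -0.6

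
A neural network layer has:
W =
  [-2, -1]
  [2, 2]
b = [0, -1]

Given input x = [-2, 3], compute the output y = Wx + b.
y = [1, 1]

Wx = [-2×-2 + -1×3, 2×-2 + 2×3]
   = [1, 2]
y = Wx + b = [1 + 0, 2 + -1] = [1, 1]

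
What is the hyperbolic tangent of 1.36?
0.8764

tanh(1.36) = (e^(1.36) - e^(-1.36))/(e^(1.36) + e^(-1.36)) = 0.8764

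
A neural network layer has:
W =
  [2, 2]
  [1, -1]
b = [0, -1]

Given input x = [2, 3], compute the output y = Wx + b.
y = [10, -2]

Wx = [2×2 + 2×3, 1×2 + -1×3]
   = [10, -1]
y = Wx + b = [10 + 0, -1 + -1] = [10, -2]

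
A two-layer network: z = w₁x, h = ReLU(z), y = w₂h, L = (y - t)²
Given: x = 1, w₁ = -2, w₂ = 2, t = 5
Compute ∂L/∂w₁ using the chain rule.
∂L/∂w₁ = 0

Forward pass:
z = w₁x = -2×1 = -2
h = ReLU(-2) = 0
y = w₂h = 2×0 = 0

Backward pass:
∂L/∂y = 2(y - t) = 2(0 - 5) = -10
∂y/∂h = w₂ = 2
∂h/∂z = 0 (ReLU derivative)
∂z/∂w₁ = x = 1

∂L/∂w₁ = -10 × 2 × 0 × 1 = 0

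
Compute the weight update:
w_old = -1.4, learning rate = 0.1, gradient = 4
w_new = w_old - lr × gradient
w_new = -1.8

w_new = w - η·∂L/∂w = -1.4 - 0.1×(4) = -1.4 - (0.4) = -1.8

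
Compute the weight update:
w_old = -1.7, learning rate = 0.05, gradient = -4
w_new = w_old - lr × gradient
w_new = -1.5

w_new = w - η·∂L/∂w = -1.7 - 0.05×(-4) = -1.7 - (-0.2) = -1.5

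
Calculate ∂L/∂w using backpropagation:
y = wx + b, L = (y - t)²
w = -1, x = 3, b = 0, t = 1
∂L/∂w = -24

y = wx + b = (-1)(3) + 0 = -3
∂L/∂y = 2(y - t) = 2(-3 - 1) = -8
∂y/∂w = x = 3
∂L/∂w = ∂L/∂y · ∂y/∂w = -8 × 3 = -24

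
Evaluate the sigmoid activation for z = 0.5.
0.6225

sigmoid(0.5) = 1/(1 + e^(-0.5)) = 1/(1 + 0.6065) = 0.6225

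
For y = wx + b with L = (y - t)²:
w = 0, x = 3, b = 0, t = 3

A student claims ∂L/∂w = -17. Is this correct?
Incorrect

y = (0)(3) + 0 = 0
∂L/∂y = 2(y - t) = 2(0 - 3) = -6
∂y/∂w = x = 3
∂L/∂w = -6 × 3 = -18

Claimed value: -17
Incorrect: The correct gradient is -18.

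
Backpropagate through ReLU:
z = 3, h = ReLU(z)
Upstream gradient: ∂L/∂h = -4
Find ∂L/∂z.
∂L/∂z = -4

h = ReLU(3) = 3
Since z > 0: ∂h/∂z = 1
∂L/∂z = ∂L/∂h · ∂h/∂z = -4 × 1 = -4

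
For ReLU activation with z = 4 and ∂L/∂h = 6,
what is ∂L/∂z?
∂L/∂z = 6

h = ReLU(4) = 4
Since z > 0: ∂h/∂z = 1
∂L/∂z = ∂L/∂h · ∂h/∂z = 6 × 1 = 6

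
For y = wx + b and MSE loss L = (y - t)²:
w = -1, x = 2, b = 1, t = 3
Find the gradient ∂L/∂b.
∂L/∂b = -8

y = wx + b = (-1)(2) + 1 = -1
∂L/∂y = 2(y - t) = 2(-1 - 3) = -8
∂y/∂b = 1
∂L/∂b = ∂L/∂y · ∂y/∂b = -8 × 1 = -8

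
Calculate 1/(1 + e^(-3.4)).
0.9677

sigmoid(3.4) = 1/(1 + e^(-3.4)) = 1/(1 + 0.03337) = 0.9677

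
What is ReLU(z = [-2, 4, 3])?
h = [0, 4, 3]

ReLU applied element-wise: max(0,-2)=0, max(0,4)=4, max(0,3)=3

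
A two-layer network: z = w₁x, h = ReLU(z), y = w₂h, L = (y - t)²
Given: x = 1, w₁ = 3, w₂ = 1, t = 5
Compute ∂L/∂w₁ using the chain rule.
∂L/∂w₁ = -4

Forward pass:
z = w₁x = 3×1 = 3
h = ReLU(3) = 3
y = w₂h = 1×3 = 3

Backward pass:
∂L/∂y = 2(y - t) = 2(3 - 5) = -4
∂y/∂h = w₂ = 1
∂h/∂z = 1 (ReLU derivative)
∂z/∂w₁ = x = 1

∂L/∂w₁ = -4 × 1 × 1 × 1 = -4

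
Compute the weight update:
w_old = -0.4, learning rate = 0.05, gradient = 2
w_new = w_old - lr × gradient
w_new = -0.5

w_new = w - η·∂L/∂w = -0.4 - 0.05×(2) = -0.4 - (0.1) = -0.5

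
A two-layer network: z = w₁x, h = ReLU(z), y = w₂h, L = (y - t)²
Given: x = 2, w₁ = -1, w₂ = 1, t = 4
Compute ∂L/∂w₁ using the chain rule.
∂L/∂w₁ = 0

Forward pass:
z = w₁x = -1×2 = -2
h = ReLU(-2) = 0
y = w₂h = 1×0 = 0

Backward pass:
∂L/∂y = 2(y - t) = 2(0 - 4) = -8
∂y/∂h = w₂ = 1
∂h/∂z = 0 (ReLU derivative)
∂z/∂w₁ = x = 2

∂L/∂w₁ = -8 × 1 × 0 × 2 = 0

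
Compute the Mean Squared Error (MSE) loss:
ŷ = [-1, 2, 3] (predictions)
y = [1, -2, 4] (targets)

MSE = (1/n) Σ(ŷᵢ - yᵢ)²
MSE = 7

MSE = (1/3)((-1-1)² + (2--2)² + (3-4)²) = (1/3)(4 + 16 + 1) = 7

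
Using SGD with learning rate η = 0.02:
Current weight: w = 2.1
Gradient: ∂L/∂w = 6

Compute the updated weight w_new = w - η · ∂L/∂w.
w_new = 1.98

w_new = w - η·∂L/∂w = 2.1 - 0.02×(6) = 2.1 - (0.12) = 1.98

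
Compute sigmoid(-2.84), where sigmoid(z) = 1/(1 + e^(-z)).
0.0552

sigmoid(-2.84) = 1/(1 + e^(2.84)) = 1/(1 + 17.12) = 0.0552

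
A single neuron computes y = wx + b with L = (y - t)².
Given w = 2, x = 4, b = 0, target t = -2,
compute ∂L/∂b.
∂L/∂b = 20

y = wx + b = (2)(4) + 0 = 8
∂L/∂y = 2(y - t) = 2(8 - -2) = 20
∂y/∂b = 1
∂L/∂b = ∂L/∂y · ∂y/∂b = 20 × 1 = 20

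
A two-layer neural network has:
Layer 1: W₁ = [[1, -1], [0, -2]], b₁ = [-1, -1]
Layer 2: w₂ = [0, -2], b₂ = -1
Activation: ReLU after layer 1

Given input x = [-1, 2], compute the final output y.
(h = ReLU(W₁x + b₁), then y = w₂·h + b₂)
y = -1

Layer 1 pre-activation: z₁ = [-4, -5]
After ReLU: h = [0, 0]
Layer 2 output: y = 0×0 + -2×0 + -1 = -1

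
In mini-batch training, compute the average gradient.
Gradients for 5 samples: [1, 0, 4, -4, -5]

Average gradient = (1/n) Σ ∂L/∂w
Average gradient = -0.8

Average = (1/5)(1 + 0 + 4 + -4 + -5) = -4/5 = -0.8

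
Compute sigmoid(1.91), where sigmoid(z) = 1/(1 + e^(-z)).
0.871

sigmoid(1.91) = 1/(1 + e^(-1.91)) = 1/(1 + 0.1481) = 0.871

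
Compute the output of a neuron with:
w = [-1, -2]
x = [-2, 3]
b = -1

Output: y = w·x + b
y = -5

y = (-1)(-2) + (-2)(3) + -1 = -5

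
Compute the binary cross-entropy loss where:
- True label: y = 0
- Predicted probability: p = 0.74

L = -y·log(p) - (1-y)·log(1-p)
L = 1.347

L = -0·log(0.74) - 1·log(0.26) = -log(0.26) = 1.347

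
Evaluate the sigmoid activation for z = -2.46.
0.07871

sigmoid(-2.46) = 1/(1 + e^(2.46)) = 1/(1 + 11.7) = 0.07871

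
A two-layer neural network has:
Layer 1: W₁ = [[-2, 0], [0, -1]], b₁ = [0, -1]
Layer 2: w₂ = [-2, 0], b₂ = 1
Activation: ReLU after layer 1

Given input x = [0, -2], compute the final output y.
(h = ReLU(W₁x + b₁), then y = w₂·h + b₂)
y = 1

Layer 1 pre-activation: z₁ = [0, 1]
After ReLU: h = [0, 1]
Layer 2 output: y = -2×0 + 0×1 + 1 = 1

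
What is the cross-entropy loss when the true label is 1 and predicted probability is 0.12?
L = 2.12

L = -1·log(0.12) - 0·log(0.88) = -log(0.12) = 2.12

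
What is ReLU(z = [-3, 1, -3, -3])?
h = [0, 1, 0, 0]

ReLU applied element-wise: max(0,-3)=0, max(0,1)=1, max(0,-3)=0, max(0,-3)=0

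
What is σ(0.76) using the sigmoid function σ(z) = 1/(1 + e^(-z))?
0.6814

sigmoid(0.76) = 1/(1 + e^(-0.76)) = 1/(1 + 0.4677) = 0.6814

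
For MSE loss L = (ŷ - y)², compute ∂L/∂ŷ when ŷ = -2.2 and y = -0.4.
∂L/∂ŷ = -3.6

∂L/∂ŷ = 2(ŷ - y) = 2(-2.2 - -0.4) = 2(-1.8) = -3.6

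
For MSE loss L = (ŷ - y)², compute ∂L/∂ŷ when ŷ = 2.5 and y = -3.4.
∂L/∂ŷ = 11.8

∂L/∂ŷ = 2(ŷ - y) = 2(2.5 - -3.4) = 2(5.9) = 11.8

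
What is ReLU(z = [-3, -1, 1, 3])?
h = [0, 0, 1, 3]

ReLU applied element-wise: max(0,-3)=0, max(0,-1)=0, max(0,1)=1, max(0,3)=3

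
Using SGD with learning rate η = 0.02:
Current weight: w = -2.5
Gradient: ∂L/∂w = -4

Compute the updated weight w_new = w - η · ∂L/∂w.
w_new = -2.42

w_new = w - η·∂L/∂w = -2.5 - 0.02×(-4) = -2.5 - (-0.08) = -2.42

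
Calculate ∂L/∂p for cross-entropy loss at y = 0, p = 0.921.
∂L/∂p = 12.66

∂L/∂p = -y/p + (1-y)/(1-p) = 0 + 1/0.079 = 12.66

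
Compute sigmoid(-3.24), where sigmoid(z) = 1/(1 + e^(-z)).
0.03769

sigmoid(-3.24) = 1/(1 + e^(3.24)) = 1/(1 + 25.53) = 0.03769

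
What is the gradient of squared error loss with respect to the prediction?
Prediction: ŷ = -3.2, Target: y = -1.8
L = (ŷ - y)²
∂L/∂ŷ = -2.8

∂L/∂ŷ = 2(ŷ - y) = 2(-3.2 - -1.8) = 2(-1.4) = -2.8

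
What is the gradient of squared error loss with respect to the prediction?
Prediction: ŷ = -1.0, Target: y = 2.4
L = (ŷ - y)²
∂L/∂ŷ = -6.8

∂L/∂ŷ = 2(ŷ - y) = 2(-1.0 - 2.4) = 2(-3.4) = -6.8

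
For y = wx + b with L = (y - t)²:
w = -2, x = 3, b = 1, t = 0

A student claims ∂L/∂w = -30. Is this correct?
Correct

y = (-2)(3) + 1 = -5
∂L/∂y = 2(y - t) = 2(-5 - 0) = -10
∂y/∂w = x = 3
∂L/∂w = -10 × 3 = -30

Claimed value: -30
Correct: The correct gradient is -30.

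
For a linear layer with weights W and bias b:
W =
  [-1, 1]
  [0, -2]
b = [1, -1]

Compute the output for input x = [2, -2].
y = [-3, 3]

Wx = [-1×2 + 1×-2, 0×2 + -2×-2]
   = [-4, 4]
y = Wx + b = [-4 + 1, 4 + -1] = [-3, 3]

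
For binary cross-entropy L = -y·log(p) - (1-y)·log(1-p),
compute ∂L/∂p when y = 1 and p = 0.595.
∂L/∂p = -1.681

∂L/∂p = -y/p + (1-y)/(1-p) = -1/0.595 + 0 = -1.681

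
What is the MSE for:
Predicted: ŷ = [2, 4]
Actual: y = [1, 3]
MSE = 1

MSE = (1/2)((2-1)² + (4-3)²) = (1/2)(1 + 1) = 1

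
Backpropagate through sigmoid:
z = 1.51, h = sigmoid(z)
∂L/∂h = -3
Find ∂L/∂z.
∂L/∂z = -0.4446

σ(1.51) = 0.8191
σ'(1.51) = σ(1.51)(1 - σ(1.51)) = 0.8191 × 0.1809 = 0.1482
∂L/∂z = ∂L/∂h · σ'(z) = -3 × 0.1482 = -0.4446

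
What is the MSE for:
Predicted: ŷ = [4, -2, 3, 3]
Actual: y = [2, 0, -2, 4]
MSE = 8.5

MSE = (1/4)((4-2)² + (-2-0)² + (3--2)² + (3-4)²) = (1/4)(4 + 4 + 25 + 1) = 8.5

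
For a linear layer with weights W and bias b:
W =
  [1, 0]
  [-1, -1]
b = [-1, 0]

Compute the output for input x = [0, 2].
y = [-1, -2]

Wx = [1×0 + 0×2, -1×0 + -1×2]
   = [0, -2]
y = Wx + b = [0 + -1, -2 + 0] = [-1, -2]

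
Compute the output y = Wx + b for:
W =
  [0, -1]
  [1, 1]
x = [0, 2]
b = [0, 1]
y = [-2, 3]

Wx = [0×0 + -1×2, 1×0 + 1×2]
   = [-2, 2]
y = Wx + b = [-2 + 0, 2 + 1] = [-2, 3]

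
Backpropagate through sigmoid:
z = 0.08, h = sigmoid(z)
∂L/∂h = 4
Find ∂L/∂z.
∂L/∂z = 0.9984

σ(0.08) = 0.52
σ'(0.08) = σ(0.08)(1 - σ(0.08)) = 0.52 × 0.48 = 0.2496
∂L/∂z = ∂L/∂h · σ'(z) = 4 × 0.2496 = 0.9984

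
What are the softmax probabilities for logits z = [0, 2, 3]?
p = [0.0351, 0.2595, 0.7054]

exp(z) = [1, 7.389, 20.09]
Sum = 28.47
p = [0.0351, 0.2595, 0.7054]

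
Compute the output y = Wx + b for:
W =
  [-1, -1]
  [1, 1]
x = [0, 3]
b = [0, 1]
y = [-3, 4]

Wx = [-1×0 + -1×3, 1×0 + 1×3]
   = [-3, 3]
y = Wx + b = [-3 + 0, 3 + 1] = [-3, 4]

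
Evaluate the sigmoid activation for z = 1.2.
0.7685

sigmoid(1.2) = 1/(1 + e^(-1.2)) = 1/(1 + 0.3012) = 0.7685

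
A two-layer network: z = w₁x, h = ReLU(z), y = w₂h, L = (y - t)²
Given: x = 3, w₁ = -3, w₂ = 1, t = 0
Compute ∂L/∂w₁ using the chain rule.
∂L/∂w₁ = 0

Forward pass:
z = w₁x = -3×3 = -9
h = ReLU(-9) = 0
y = w₂h = 1×0 = 0

Backward pass:
∂L/∂y = 2(y - t) = 2(0 - 0) = 0
∂y/∂h = w₂ = 1
∂h/∂z = 0 (ReLU derivative)
∂z/∂w₁ = x = 3

∂L/∂w₁ = 0 × 1 × 0 × 3 = 0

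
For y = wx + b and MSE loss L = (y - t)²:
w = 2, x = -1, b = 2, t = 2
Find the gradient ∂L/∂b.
∂L/∂b = -4

y = wx + b = (2)(-1) + 2 = 0
∂L/∂y = 2(y - t) = 2(0 - 2) = -4
∂y/∂b = 1
∂L/∂b = ∂L/∂y · ∂y/∂b = -4 × 1 = -4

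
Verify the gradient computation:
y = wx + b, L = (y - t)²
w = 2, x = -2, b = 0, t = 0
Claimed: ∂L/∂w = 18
Incorrect

y = (2)(-2) + 0 = -4
∂L/∂y = 2(y - t) = 2(-4 - 0) = -8
∂y/∂w = x = -2
∂L/∂w = -8 × -2 = 16

Claimed value: 18
Incorrect: The correct gradient is 16.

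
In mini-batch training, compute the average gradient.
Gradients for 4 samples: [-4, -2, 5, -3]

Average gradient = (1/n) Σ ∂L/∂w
Average gradient = -1

Average = (1/4)(-4 + -2 + 5 + -3) = -4/4 = -1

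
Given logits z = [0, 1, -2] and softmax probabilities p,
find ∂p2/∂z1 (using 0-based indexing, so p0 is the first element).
∂p2/∂z1 = -0.02477

p = softmax(z) = [0.2595, 0.7054, 0.03512]
p2 = 0.03512, p1 = 0.7054

∂p2/∂z1 = -p2 × p1 = -0.03512 × 0.7054 = -0.02477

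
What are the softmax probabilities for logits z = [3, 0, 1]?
p = [0.8438, 0.042, 0.1142]

exp(z) = [20.09, 1, 2.718]
Sum = 23.8
p = [0.8438, 0.042, 0.1142]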